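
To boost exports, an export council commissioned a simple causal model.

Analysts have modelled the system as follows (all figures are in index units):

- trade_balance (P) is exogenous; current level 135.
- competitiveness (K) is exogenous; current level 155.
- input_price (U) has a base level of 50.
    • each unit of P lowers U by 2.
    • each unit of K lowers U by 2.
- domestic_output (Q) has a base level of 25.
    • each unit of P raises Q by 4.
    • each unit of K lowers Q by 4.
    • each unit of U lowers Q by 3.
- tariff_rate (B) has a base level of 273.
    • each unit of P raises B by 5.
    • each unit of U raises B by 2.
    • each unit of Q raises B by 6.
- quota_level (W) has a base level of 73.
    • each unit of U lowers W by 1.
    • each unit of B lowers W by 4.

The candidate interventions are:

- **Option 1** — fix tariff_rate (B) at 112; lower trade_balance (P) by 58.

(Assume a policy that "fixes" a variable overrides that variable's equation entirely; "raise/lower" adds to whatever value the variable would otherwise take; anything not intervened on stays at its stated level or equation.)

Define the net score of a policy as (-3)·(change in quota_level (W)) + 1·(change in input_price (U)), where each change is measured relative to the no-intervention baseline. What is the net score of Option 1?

-107368

Baseline:
  P = 135
  K = 155
  U = 50 − 2·135 − 2·155 = -530
  Q = 25 + 4·135 − 4·155 − 3·(-530) = 1535
  B = 273 + 5·135 + 2·(-530) + 6·1535 = 9098
  W = 73 − (-530) − 4·9098 = -35789
Option 1 (B := 112, P − 58):
  P = 135 − 58 = 77
  K = 155
  U = 50 − 2·77 − 2·155 = -414
  Q = 25 + 4·77 − 4·155 − 3·(-414) = 955
  B = 112
  W = 73 − (-414) − 4·112 = 39
ΔW = 39 − (-35789) = 35828; ΔU = -414 − (-530) = 116
Score = (-3)·35828 + 1·116 = -107368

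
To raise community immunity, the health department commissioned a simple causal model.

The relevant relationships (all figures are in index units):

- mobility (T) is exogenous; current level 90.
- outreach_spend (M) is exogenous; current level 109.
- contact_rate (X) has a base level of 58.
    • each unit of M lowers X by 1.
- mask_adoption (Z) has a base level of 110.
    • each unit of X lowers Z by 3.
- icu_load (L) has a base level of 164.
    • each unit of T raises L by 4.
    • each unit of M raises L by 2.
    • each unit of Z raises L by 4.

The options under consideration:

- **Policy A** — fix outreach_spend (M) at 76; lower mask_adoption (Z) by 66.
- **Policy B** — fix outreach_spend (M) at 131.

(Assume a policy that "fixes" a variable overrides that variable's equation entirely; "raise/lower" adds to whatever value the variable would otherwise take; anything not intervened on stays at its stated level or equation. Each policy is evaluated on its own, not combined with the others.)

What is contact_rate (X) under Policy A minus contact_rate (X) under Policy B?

55

Policy A (M := 76, Z − 66):
  M = 76
  X = 58 − 76 = -18
Policy B (M := 131):
  M = 131
  X = 58 − 131 = -73
X: -18 − (-73) = 55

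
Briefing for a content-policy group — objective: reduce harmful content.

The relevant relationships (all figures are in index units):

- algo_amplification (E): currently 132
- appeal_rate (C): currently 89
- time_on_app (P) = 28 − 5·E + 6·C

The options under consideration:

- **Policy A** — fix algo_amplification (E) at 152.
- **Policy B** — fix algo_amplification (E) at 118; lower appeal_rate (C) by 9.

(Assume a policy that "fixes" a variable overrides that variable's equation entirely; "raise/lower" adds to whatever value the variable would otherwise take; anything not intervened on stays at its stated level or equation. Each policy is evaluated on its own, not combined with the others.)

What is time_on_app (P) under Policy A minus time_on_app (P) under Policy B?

Policy A (E := 152):
  E = 152
  C = 89
  P = 28 − 5·152 + 6·89 = -198
Policy B (E := 118, C − 9):
  E = 118
  C = 89 − 9 = 80
  P = 28 − 5·118 + 6·80 = -82
P: -198 − (-82) = -116

-116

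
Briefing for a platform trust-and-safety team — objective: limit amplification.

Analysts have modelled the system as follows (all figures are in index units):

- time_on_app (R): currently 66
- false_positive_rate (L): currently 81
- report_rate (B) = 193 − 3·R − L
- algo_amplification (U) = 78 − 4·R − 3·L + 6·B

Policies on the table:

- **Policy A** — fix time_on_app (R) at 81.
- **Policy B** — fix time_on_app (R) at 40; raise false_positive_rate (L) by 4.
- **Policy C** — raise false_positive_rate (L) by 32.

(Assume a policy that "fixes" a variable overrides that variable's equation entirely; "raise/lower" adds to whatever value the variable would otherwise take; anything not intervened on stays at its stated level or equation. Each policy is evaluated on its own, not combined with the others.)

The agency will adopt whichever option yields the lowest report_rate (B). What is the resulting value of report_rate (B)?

-131

Policy A (R := 81):
  R = 81
  L = 81
  B = 193 − 3·81 − 81 = -131
Policy B (R := 40, L + 4):
  R = 40
  L = 81 + 4 = 85
  B = 193 − 3·40 − 85 = -12
Policy C (L + 32):
  R = 66
  L = 81 + 32 = 113
  B = 193 − 3·66 − 113 = -118
Comparing — Policy A: B=-131, Policy B: B=-12, Policy C: B=-118. Lowest is -131 (Policy A).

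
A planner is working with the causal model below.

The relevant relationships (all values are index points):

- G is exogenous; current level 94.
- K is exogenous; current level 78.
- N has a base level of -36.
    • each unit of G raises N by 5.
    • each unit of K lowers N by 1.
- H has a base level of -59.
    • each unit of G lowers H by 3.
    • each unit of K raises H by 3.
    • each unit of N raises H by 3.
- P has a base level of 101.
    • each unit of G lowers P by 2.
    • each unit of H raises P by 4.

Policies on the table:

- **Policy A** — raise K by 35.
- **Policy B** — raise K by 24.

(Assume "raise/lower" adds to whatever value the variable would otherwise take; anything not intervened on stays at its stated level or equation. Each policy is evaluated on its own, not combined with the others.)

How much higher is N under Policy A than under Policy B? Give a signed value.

-11

Policy A (K + 35):
  G = 94
  K = 78 + 35 = 113
  N = -36 + 5·94 − 113 = 321
Policy B (K + 24):
  G = 94
  K = 78 + 24 = 102
  N = -36 + 5·94 − 102 = 332
N: 321 − 332 = -11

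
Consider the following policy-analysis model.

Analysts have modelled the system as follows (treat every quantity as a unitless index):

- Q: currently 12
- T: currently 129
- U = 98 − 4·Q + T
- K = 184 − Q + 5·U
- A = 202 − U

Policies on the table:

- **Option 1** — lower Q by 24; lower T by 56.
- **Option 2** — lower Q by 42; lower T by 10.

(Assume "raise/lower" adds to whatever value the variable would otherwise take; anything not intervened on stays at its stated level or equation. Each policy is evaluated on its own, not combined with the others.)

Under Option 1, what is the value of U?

Option 1 (Q − 24, T − 56):
  Q = 12 − 24 = -12
  T = 129 − 56 = 73
  U = 98 − 4·(-12) + 73 = 219

219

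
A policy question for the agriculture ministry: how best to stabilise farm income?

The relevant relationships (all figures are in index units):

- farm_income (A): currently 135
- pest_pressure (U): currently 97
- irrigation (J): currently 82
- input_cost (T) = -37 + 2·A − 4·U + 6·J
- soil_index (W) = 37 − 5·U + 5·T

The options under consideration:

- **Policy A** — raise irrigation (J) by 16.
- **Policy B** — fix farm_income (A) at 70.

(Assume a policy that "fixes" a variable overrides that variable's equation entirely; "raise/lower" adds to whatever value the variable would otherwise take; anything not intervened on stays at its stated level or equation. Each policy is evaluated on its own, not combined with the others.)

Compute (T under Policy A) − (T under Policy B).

226

Policy A (J + 16):
  A = 135
  U = 97
  J = 82 + 16 = 98
  T = -37 + 2·135 − 4·97 + 6·98 = 433
Policy B (A := 70):
  A = 70
  U = 97
  J = 82
  T = -37 + 2·70 − 4·97 + 6·82 = 207
T: 433 − 207 = 226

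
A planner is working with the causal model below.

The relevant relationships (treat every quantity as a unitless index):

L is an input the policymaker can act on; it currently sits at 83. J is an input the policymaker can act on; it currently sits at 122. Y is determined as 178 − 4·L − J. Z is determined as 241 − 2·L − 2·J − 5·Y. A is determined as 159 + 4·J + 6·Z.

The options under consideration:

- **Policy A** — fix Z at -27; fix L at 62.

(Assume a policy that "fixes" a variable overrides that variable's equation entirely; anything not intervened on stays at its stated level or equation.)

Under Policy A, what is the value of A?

Policy A (Z := -27, L := 62):
  L = 62
  J = 122
  Y = 178 − 4·62 − 122 = -192
  Z = -27
  A = 159 + 4·122 + 6·(-27) = 485

485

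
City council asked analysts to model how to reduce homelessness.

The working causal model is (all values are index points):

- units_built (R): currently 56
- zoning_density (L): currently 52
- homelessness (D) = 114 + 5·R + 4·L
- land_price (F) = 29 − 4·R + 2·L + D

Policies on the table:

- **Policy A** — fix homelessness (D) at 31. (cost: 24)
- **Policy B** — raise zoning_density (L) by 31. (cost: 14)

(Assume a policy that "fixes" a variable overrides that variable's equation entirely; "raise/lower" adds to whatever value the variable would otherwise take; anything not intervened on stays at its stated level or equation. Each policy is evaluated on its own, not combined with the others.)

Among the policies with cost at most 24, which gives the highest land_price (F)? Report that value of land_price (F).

Policy A (D := 31):
  R = 56
  L = 52
  D = 31
  F = 29 − 4·56 + 2·52 + 31 = -60
Policy B (L + 31):
  R = 56
  L = 52 + 31 = 83
  D = 114 + 5·56 + 4·83 = 726
  F = 29 − 4·56 + 2·83 + 726 = 697
Comparing — Policy A: F=-60, Policy B: F=697. Highest is 697 (Policy B).

697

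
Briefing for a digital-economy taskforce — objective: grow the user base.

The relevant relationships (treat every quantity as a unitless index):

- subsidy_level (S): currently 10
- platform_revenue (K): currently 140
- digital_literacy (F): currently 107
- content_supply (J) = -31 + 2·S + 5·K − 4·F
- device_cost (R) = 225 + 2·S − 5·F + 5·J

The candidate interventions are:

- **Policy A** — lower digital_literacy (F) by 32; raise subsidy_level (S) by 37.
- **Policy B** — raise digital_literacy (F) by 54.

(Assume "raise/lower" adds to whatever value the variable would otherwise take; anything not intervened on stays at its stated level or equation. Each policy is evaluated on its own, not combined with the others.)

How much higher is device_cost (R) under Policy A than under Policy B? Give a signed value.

2594

Policy A (F − 32, S + 37):
  S = 10 + 37 = 47
  K = 140
  F = 107 − 32 = 75
  J = -31 + 2·47 + 5·140 − 4·75 = 463
  R = 225 + 2·47 − 5·75 + 5·463 = 2259
Policy B (F + 54):
  S = 10
  K = 140
  F = 107 + 54 = 161
  J = -31 + 2·10 + 5·140 − 4·161 = 45
  R = 225 + 2·10 − 5·161 + 5·45 = -335
R: 2259 − (-335) = 2594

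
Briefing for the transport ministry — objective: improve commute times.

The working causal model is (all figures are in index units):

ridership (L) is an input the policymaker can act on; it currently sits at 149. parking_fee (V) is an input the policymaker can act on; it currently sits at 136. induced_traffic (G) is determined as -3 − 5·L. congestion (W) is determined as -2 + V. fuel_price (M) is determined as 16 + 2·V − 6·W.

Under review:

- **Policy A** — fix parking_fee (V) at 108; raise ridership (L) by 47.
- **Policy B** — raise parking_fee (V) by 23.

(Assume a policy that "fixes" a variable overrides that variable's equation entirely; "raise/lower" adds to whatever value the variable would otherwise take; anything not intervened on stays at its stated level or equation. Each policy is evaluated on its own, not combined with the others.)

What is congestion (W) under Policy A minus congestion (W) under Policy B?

Policy A (V := 108, L + 47):
  V = 108
  W = -2 + 108 = 106
Policy B (V + 23):
  V = 136 + 23 = 159
  W = -2 + 159 = 157
W: 106 − 157 = -51

-51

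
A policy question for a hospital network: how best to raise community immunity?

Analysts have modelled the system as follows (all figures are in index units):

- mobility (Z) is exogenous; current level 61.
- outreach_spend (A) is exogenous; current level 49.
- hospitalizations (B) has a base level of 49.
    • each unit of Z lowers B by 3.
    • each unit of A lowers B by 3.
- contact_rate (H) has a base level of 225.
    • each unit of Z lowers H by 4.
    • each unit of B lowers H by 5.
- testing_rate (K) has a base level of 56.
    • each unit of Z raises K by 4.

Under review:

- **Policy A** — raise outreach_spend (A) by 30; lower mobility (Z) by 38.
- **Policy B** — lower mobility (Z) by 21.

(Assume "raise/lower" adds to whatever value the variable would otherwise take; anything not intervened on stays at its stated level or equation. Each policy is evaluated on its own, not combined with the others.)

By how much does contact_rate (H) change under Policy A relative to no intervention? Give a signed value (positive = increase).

32

Baseline:
  Z = 61
  A = 49
  B = 49 − 3·61 − 3·49 = -281
  H = 225 − 4·61 − 5·(-281) = 1386
Policy A (A + 30, Z − 38):
  Z = 61 − 38 = 23
  A = 49 + 30 = 79
  B = 49 − 3·23 − 3·79 = -257
  H = 225 − 4·23 − 5·(-257) = 1418
Change in H: 1418 − 1386 = 32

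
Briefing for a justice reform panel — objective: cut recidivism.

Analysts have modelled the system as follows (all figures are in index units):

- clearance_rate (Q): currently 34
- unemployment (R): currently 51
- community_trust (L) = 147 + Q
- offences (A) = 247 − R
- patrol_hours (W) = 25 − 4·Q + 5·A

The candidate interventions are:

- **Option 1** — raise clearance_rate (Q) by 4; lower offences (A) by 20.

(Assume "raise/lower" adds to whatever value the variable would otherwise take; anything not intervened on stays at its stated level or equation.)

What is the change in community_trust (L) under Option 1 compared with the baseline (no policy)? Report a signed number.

Baseline:
  Q = 34
  L = 147 + 34 = 181
Option 1 (Q + 4, A − 20):
  Q = 34 + 4 = 38
  L = 147 + 38 = 185
Change in L: 185 − 181 = 4

4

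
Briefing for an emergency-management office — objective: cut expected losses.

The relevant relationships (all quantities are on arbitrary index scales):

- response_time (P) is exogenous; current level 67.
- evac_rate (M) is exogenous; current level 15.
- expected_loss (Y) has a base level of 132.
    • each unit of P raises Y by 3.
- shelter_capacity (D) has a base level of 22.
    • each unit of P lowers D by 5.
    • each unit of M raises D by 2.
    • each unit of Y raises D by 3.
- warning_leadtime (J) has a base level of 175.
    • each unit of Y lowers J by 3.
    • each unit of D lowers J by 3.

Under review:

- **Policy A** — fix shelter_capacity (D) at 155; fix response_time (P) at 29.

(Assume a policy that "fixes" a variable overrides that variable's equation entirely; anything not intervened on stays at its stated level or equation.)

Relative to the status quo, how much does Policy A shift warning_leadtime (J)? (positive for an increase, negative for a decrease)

Baseline:
  P = 67
  M = 15
  Y = 132 + 3·67 = 333
  D = 22 − 5·67 + 2·15 + 3·333 = 716
  J = 175 − 3·333 − 3·716 = -2972
Policy A (D := 155, P := 29):
  P = 29
  M = 15
  Y = 132 + 3·29 = 219
  D = 155
  J = 175 − 3·219 − 3·155 = -947
Change in J: -947 − (-2972) = 2025

2025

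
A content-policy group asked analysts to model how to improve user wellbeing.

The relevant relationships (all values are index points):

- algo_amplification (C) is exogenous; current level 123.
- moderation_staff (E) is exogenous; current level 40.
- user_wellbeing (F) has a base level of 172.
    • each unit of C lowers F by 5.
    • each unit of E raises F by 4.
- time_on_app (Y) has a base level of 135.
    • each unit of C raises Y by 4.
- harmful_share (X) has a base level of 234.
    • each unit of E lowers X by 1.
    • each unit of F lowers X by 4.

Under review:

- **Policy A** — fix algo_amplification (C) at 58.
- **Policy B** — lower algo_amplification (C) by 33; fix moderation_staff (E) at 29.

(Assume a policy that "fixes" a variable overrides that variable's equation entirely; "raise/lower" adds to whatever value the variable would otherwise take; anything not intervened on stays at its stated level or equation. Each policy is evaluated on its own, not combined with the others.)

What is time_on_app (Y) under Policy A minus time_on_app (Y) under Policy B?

-128

Policy A (C := 58):
  C = 58
  Y = 135 + 4·58 = 367
Policy B (C − 33, E := 29):
  C = 123 − 33 = 90
  Y = 135 + 4·90 = 495
Y: 367 − 495 = -128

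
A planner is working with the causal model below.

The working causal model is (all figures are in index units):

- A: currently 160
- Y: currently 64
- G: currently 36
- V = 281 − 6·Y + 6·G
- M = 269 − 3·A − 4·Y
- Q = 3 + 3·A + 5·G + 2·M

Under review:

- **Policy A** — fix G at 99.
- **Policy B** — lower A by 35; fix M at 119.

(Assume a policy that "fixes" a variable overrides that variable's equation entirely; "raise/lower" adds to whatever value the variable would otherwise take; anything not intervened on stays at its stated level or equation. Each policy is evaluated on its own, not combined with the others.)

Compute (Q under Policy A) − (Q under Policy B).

Policy A (G := 99):
  A = 160
  Y = 64
  G = 99
  M = 269 − 3·160 − 4·64 = -467
  Q = 3 + 3·160 + 5·99 + 2·(-467) = 44
Policy B (A − 35, M := 119):
  A = 160 − 35 = 125
  Y = 64
  G = 36
  M = 119
  Q = 3 + 3·125 + 5·36 + 2·119 = 796
Q: 44 − 796 = -752

-752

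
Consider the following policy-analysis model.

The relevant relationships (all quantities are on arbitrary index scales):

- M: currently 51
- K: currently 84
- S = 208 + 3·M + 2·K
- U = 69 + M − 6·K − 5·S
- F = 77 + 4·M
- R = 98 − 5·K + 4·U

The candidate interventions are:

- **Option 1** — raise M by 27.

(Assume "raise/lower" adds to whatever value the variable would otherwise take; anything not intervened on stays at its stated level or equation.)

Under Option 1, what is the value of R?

Option 1 (M + 27):
  M = 51 + 27 = 78
  K = 84
  S = 208 + 3·78 + 2·84 = 610
  U = 69 + 78 − 6·84 − 5·610 = -3407
  R = 98 − 5·84 + 4·(-3407) = -13950

-13950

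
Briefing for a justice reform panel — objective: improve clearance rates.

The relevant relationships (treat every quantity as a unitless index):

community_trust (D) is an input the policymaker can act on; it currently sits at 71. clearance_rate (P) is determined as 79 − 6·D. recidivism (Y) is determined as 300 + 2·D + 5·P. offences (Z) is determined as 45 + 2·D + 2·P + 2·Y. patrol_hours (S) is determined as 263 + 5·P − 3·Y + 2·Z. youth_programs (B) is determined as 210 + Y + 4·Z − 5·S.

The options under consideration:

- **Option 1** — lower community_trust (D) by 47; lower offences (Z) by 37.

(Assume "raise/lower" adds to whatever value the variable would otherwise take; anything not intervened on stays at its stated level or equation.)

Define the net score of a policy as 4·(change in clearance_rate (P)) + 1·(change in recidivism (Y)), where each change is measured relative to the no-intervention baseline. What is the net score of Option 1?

2444

Baseline:
  D = 71
  P = 79 − 6·71 = -347
  Y = 300 + 2·71 + 5·(-347) = -1293
Option 1 (D − 47, Z − 37):
  D = 71 − 47 = 24
  P = 79 − 6·24 = -65
  Y = 300 + 2·24 + 5·(-65) = 23
ΔP = -65 − (-347) = 282; ΔY = 23 − (-1293) = 1316
Score = 4·282 + 1·1316 = 2444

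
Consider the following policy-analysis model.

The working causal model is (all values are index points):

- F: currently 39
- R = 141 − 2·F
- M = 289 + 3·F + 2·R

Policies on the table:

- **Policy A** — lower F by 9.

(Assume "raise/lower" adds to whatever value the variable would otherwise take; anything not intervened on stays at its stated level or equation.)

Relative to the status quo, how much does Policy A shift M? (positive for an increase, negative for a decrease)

9

Baseline:
  F = 39
  R = 141 − 2·39 = 63
  M = 289 + 3·39 + 2·63 = 532
Policy A (F − 9):
  F = 39 − 9 = 30
  R = 141 − 2·30 = 81
  M = 289 + 3·30 + 2·81 = 541
Change in M: 541 − 532 = 9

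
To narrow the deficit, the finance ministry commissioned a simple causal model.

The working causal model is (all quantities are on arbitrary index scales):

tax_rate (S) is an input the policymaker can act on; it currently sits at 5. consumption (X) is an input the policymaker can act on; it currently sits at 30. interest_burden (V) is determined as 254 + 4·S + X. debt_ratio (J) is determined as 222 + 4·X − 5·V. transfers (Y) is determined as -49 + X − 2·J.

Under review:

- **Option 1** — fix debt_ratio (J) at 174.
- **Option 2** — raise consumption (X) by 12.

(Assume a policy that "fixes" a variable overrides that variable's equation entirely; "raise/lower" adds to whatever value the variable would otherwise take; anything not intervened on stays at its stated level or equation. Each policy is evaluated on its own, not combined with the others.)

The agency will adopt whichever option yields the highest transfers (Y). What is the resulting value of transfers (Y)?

Option 1 (J := 174):
  S = 5
  X = 30
  V = 254 + 4·5 + 30 = 304
  J = 174
  Y = -49 + 30 − 2·174 = -367
Option 2 (X + 12):
  S = 5
  X = 30 + 12 = 42
  V = 254 + 4·5 + 42 = 316
  J = 222 + 4·42 − 5·316 = -1190
  Y = -49 + 42 − 2·(-1190) = 2373
Comparing — Option 1: Y=-367, Option 2: Y=2373. Highest is 2373 (Option 2).

2373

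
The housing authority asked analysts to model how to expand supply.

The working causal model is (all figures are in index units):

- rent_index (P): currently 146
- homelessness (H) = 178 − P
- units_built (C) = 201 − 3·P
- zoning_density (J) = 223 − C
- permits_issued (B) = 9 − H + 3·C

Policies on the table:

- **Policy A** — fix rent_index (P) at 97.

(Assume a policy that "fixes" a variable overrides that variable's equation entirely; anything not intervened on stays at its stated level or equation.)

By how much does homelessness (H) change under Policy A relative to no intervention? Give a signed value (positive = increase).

49

Baseline:
  P = 146
  H = 178 − 146 = 32
Policy A (P := 97):
  P = 97
  H = 178 − 97 = 81
Change in H: 81 − 32 = 49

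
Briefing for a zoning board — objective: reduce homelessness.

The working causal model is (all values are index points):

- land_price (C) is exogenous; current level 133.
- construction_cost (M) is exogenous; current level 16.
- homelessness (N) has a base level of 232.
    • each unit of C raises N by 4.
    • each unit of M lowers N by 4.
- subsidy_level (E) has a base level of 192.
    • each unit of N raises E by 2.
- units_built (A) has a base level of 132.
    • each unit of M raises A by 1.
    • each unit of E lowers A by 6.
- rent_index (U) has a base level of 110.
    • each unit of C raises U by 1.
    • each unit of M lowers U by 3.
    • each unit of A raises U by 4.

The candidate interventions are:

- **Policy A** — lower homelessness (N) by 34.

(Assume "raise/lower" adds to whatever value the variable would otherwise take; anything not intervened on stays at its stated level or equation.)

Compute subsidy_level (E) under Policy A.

1524

Policy A (N − 34):
  C = 133
  M = 16
  N = 232 + 4·133 − 4·16 (−34 from intervention) = 666
  E = 192 + 2·666 = 1524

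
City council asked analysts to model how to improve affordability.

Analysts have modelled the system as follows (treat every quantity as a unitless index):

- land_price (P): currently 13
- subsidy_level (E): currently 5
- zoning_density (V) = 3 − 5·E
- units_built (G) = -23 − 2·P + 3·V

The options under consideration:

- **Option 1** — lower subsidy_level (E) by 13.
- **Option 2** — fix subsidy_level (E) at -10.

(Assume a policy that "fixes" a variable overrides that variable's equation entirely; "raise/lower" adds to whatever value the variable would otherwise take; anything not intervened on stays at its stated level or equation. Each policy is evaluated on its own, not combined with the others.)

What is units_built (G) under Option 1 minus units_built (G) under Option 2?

-30

Option 1 (E − 13):
  P = 13
  E = 5 − 13 = -8
  V = 3 − 5·(-8) = 43
  G = -23 − 2·13 + 3·43 = 80
Option 2 (E := -10):
  P = 13
  E = -10
  V = 3 − 5·(-10) = 53
  G = -23 − 2·13 + 3·53 = 110
G: 80 − 110 = -30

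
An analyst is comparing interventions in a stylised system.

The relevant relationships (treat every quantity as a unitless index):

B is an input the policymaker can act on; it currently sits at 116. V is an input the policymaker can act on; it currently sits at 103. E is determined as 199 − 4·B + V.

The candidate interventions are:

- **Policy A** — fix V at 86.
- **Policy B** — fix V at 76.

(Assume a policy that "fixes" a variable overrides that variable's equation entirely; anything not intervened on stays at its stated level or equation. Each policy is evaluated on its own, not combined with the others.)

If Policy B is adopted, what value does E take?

-189

Policy B (V := 76):
  B = 116
  V = 76
  E = 199 − 4·116 + 76 = -189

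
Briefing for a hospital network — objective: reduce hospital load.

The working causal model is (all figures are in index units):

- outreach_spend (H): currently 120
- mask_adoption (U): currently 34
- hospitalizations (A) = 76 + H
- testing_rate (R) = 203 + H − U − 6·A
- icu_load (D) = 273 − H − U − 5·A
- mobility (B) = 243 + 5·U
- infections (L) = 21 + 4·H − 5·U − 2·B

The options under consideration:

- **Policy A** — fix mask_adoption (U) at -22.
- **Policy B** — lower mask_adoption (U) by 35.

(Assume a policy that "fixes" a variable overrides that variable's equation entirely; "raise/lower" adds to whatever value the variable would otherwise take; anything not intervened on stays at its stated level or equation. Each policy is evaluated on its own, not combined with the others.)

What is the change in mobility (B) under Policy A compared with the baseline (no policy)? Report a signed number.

-280

Baseline:
  U = 34
  B = 243 + 5·34 = 413
Policy A (U := -22):
  U = -22
  B = 243 + 5·(-22) = 133
Change in B: 133 − 413 = -280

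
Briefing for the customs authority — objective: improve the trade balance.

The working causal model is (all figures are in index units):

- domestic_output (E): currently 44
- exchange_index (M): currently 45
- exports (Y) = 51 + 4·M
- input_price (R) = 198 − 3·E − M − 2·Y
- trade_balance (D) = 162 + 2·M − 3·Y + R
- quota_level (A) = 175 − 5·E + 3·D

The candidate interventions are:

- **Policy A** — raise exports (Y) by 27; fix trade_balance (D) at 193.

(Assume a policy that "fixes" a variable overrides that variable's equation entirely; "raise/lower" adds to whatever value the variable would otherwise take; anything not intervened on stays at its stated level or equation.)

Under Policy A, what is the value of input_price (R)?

-495

Policy A (Y + 27, D := 193):
  E = 44
  M = 45
  Y = 51 + 4·45 (+27 from intervention) = 258
  R = 198 − 3·44 − 45 − 2·258 = -495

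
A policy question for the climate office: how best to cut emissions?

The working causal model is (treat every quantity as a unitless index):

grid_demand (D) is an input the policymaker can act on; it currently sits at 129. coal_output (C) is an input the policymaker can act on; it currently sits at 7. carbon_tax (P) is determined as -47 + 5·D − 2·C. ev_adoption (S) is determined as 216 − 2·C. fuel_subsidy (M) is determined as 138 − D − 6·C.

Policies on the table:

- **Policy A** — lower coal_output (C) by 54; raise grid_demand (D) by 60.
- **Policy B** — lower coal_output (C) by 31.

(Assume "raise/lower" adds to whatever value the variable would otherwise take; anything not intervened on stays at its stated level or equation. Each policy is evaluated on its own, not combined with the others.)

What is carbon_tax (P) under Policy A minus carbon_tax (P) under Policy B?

346

Policy A (C − 54, D + 60):
  D = 129 + 60 = 189
  C = 7 − 54 = -47
  P = -47 + 5·189 − 2·(-47) = 992
Policy B (C − 31):
  D = 129
  C = 7 − 31 = -24
  P = -47 + 5·129 − 2·(-24) = 646
P: 992 − 646 = 346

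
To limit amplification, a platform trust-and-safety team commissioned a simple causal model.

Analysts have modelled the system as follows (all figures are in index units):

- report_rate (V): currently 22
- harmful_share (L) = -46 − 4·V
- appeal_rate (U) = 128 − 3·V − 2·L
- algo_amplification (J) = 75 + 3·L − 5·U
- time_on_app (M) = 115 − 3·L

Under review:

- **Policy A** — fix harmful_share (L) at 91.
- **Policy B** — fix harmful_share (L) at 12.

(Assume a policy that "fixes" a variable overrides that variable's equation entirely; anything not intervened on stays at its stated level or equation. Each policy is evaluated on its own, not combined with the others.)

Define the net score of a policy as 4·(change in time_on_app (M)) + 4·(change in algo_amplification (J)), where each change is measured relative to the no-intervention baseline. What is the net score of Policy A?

Baseline:
  V = 22
  L = -46 − 4·22 = -134
  U = 128 − 3·22 − 2·(-134) = 330
  J = 75 + 3·(-134) − 5·330 = -1977
  M = 115 − 3·(-134) = 517
Policy A (L := 91):
  V = 22
  L = 91
  U = 128 − 3·22 − 2·91 = -120
  J = 75 + 3·91 − 5·(-120) = 948
  M = 115 − 3·91 = -158
ΔM = -158 − 517 = -675; ΔJ = 948 − (-1977) = 2925
Score = 4·(-675) + 4·2925 = 9000

9000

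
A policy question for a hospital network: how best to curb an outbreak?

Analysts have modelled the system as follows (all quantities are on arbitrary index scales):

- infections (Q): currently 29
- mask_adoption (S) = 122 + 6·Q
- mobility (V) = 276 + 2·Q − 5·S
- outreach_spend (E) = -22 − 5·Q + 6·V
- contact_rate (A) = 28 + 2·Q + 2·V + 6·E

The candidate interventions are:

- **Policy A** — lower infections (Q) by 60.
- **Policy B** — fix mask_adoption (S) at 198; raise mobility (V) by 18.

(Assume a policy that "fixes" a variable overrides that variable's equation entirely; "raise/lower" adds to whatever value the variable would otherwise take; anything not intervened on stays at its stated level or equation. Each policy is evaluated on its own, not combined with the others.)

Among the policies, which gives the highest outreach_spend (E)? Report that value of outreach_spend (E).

3337

Policy A (Q − 60):
  Q = 29 − 60 = -31
  S = 122 + 6·(-31) = -64
  V = 276 + 2·(-31) − 5·(-64) = 534
  E = -22 − 5·(-31) + 6·534 = 3337
Policy B (S := 198, V + 18):
  Q = 29
  S = 198
  V = 276 + 2·29 − 5·198 (+18 from intervention) = -638
  E = -22 − 5·29 + 6·(-638) = -3995
Comparing — Policy A: E=3337, Policy B: E=-3995. Highest is 3337 (Policy A).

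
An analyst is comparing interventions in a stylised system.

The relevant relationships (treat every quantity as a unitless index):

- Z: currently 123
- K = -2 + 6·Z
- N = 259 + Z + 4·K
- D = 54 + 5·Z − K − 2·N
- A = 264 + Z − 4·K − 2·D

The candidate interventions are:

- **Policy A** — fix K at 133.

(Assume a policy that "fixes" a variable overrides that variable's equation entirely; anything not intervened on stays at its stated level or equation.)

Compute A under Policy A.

2439

Policy A (K := 133):
  Z = 123
  K = 133
  N = 259 + 123 + 4·133 = 914
  D = 54 + 5·123 − 133 − 2·914 = -1292
  A = 264 + 123 − 4·133 − 2·(-1292) = 2439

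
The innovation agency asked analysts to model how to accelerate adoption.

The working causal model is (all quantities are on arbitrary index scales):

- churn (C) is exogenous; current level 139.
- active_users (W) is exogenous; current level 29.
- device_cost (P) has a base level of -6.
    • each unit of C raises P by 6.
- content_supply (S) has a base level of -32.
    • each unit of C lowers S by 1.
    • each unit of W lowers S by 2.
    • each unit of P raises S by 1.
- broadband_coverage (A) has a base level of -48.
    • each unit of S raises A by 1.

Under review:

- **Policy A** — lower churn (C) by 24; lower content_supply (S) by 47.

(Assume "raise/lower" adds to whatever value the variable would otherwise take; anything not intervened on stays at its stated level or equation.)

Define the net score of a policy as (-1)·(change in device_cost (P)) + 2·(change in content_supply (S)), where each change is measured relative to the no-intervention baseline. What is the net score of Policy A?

Baseline:
  C = 139
  W = 29
  P = -6 + 6·139 = 828
  S = -32 − 139 − 2·29 + 828 = 599
Policy A (C − 24, S − 47):
  C = 139 − 24 = 115
  W = 29
  P = -6 + 6·115 = 684
  S = -32 − 115 − 2·29 + 684 (−47 from intervention) = 432
ΔP = 684 − 828 = -144; ΔS = 432 − 599 = -167
Score = (-1)·(-144) + 2·(-167) = -190

-190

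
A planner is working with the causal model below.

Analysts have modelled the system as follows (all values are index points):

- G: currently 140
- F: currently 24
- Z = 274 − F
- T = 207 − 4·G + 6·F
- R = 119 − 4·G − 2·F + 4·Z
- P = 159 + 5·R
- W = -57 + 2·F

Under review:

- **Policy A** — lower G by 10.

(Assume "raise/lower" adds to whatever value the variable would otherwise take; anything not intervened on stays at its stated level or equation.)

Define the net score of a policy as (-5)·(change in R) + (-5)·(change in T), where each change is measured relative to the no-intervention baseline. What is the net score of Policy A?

Baseline:
  G = 140
  F = 24
  Z = 274 − 24 = 250
  T = 207 − 4·140 + 6·24 = -209
  R = 119 − 4·140 − 2·24 + 4·250 = 511
Policy A (G − 10):
  G = 140 − 10 = 130
  F = 24
  Z = 274 − 24 = 250
  T = 207 − 4·130 + 6·24 = -169
  R = 119 − 4·130 − 2·24 + 4·250 = 551
ΔR = 551 − 511 = 40; ΔT = -169 − (-209) = 40
Score = (-5)·40 + (-5)·40 = -400

-400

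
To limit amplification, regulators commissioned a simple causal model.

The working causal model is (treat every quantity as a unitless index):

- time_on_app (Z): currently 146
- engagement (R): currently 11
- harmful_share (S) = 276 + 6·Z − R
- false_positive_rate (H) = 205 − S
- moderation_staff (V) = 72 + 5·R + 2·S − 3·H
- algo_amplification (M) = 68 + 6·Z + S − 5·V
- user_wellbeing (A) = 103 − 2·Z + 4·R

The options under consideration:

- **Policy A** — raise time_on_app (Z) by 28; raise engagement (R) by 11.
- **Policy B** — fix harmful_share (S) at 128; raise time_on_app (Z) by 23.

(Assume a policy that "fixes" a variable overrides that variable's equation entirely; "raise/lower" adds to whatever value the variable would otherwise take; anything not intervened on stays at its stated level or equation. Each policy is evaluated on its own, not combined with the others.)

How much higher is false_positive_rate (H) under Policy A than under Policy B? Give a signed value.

-1170

Policy A (Z + 28, R + 11):
  Z = 146 + 28 = 174
  R = 11 + 11 = 22
  S = 276 + 6·174 − 22 = 1298
  H = 205 − 1298 = -1093
Policy B (S := 128, Z + 23):
  Z = 146 + 23 = 169
  R = 11
  S = 128
  H = 205 − 128 = 77
H: -1093 − 77 = -1170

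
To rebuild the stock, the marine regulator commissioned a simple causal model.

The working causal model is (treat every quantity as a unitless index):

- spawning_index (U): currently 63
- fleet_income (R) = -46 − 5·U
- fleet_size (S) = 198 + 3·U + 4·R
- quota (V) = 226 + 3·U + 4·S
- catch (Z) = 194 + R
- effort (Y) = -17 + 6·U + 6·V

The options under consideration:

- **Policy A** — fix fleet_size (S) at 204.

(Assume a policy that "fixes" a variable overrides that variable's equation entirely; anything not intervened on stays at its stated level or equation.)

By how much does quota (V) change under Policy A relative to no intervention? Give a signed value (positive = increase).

Baseline:
  U = 63
  R = -46 − 5·63 = -361
  S = 198 + 3·63 + 4·(-361) = -1057
  V = 226 + 3·63 + 4·(-1057) = -3813
Policy A (S := 204):
  U = 63
  R = -46 − 5·63 = -361
  S = 204
  V = 226 + 3·63 + 4·204 = 1231
Change in V: 1231 − (-3813) = 5044

5044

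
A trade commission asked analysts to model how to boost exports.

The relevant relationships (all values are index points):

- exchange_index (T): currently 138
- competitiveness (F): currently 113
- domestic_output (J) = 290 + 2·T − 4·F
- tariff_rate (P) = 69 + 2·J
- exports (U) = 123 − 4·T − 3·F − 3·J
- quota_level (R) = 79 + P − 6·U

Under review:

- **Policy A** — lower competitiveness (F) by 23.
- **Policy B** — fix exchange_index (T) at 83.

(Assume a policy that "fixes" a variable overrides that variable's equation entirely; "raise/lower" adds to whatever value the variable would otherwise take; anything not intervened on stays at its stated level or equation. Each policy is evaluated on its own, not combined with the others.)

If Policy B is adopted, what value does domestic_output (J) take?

4

Policy B (T := 83):
  T = 83
  F = 113
  J = 290 + 2·83 − 4·113 = 4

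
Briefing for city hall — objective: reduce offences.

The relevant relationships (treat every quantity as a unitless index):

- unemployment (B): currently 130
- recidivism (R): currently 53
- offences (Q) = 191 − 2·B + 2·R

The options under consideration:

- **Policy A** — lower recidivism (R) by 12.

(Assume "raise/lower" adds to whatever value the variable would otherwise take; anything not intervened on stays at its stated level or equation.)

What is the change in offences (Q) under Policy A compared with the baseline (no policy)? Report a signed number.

Baseline:
  B = 130
  R = 53
  Q = 191 − 2·130 + 2·53 = 37
Policy A (R − 12):
  B = 130
  R = 53 − 12 = 41
  Q = 191 − 2·130 + 2·41 = 13
Change in Q: 13 − 37 = -24

-24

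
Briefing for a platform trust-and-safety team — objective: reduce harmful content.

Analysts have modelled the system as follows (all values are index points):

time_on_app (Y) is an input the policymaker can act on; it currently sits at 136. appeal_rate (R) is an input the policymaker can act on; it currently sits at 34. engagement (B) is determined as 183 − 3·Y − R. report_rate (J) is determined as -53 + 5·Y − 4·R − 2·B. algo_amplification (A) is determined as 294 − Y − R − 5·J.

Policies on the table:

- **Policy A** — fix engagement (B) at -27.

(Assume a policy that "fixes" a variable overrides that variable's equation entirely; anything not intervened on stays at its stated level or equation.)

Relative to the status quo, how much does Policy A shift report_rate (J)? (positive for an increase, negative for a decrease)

-464

Baseline:
  Y = 136
  R = 34
  B = 183 − 3·136 − 34 = -259
  J = -53 + 5·136 − 4·34 − 2·(-259) = 1009
Policy A (B := -27):
  Y = 136
  R = 34
  B = -27
  J = -53 + 5·136 − 4·34 − 2·(-27) = 545
Change in J: 545 − 1009 = -464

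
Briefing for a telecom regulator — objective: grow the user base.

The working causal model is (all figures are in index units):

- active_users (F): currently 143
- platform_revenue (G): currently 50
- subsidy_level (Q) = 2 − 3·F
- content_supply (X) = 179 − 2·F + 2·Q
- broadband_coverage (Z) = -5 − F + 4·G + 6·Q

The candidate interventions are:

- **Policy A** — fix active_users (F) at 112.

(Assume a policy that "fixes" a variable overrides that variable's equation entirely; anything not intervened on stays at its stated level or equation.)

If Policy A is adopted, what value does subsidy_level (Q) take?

Policy A (F := 112):
  F = 112
  Q = 2 − 3·112 = -334

-334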